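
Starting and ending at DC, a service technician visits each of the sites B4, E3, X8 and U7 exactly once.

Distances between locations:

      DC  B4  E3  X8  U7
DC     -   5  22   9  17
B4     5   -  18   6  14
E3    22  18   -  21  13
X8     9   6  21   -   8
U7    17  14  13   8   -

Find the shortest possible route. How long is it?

With 4 stops there are 4!/2 = 12 distinct round trips (a route and its reverse cost the same).
DC→B4→E3→X8→U7→DC: 5+18+21+8+17 = 69
DC→B4→E3→U7→X8→DC: 5+18+13+8+9 = 53
DC→B4→X8→E3→U7→DC: 5+6+21+13+17 = 62
DC→B4→X8→U7→E3→DC: 5+6+8+13+22 = 54
DC→B4→U7→E3→X8→DC: 5+14+13+21+9 = 62
DC→B4→U7→X8→E3→DC: 5+14+8+21+22 = 70
DC→E3→B4→X8→U7→DC: 22+18+6+8+17 = 71
DC→E3→B4→U7→X8→DC: 22+18+14+8+9 = 71
DC→E3→X8→B4→U7→DC: 22+21+6+14+17 = 80
DC→E3→U7→B4→X8→DC: 22+13+14+6+9 = 64
DC→X8→B4→E3→U7→DC: 9+6+18+13+17 = 63
DC→X8→E3→B4→U7→DC: 9+21+18+14+17 = 79
The minimum is 53.
One optimal route: DC → B4 → E3 → U7 → X8 → DC (or its reverse).

Minimum total distance: 53.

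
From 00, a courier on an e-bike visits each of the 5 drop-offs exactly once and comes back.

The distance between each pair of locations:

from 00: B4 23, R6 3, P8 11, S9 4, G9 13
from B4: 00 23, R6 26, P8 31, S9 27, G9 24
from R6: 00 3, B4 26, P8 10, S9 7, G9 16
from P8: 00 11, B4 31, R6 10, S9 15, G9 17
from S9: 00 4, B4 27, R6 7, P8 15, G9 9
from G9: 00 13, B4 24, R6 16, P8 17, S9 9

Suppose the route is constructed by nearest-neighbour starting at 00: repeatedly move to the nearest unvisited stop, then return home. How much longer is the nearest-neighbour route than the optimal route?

From 00: R6=3, S9=4, P8=11, G9=13, B4=23 → choose R6 (3).
From R6: S9=7, P8=10, G9=16, B4=26 → choose S9 (7).
From S9: G9=9, P8=15, B4=27 → choose G9 (9).
From G9: P8=17, B4=24 → choose P8 (17).
From P8: B4=31 → choose B4 (31).
NN route 00 → R6 → S9 → G9 → P8 → B4 → 00 costs 90.
Optimal: 00 → R6 → P8 → B4 → G9 → S9 → 00 costs 81 (by enumerating all 60 distinct tours).
Excess = 90 − 81 = 9.

9 longer than the optimal tour.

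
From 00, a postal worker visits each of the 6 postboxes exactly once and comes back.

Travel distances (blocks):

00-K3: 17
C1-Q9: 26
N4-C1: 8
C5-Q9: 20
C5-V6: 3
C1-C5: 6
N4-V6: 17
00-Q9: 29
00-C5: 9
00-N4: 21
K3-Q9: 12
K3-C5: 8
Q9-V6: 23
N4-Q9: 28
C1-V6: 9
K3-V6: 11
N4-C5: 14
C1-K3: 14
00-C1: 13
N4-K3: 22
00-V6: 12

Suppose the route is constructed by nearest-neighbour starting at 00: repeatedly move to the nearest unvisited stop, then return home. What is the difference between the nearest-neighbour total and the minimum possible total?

8 blocks longer than the optimal tour.

00: C5=9, V6=12, C1=13, K3=17, N4=21, Q9=29 ⇒ C5
C5: V6=3, C1=6, K3=8, N4=14, Q9=20 ⇒ V6
V6: C1=9, K3=11, N4=17, Q9=23 ⇒ C1
C1: N4=8, K3=14, Q9=26 ⇒ N4
N4: K3=22, Q9=28 ⇒ K3
K3: Q9=12 ⇒ Q9
NN route 00 → C5 → V6 → C1 → N4 → K3 → Q9 → 00 costs 92.
Optimal: 00 → C1 → N4 → Q9 → K3 → C5 → V6 → 00 costs 84 (by enumerating all 360 distinct tours).
Excess = 92 − 84 = 8.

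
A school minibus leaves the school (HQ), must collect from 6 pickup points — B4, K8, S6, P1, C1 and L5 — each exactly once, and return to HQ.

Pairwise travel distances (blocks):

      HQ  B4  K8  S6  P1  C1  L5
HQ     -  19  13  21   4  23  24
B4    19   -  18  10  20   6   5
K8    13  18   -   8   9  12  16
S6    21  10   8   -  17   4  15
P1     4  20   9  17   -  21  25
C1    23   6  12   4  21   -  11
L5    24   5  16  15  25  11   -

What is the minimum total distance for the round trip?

HQ - B4 - K8 - S6 - P1 - C1 - L5 - HQ: 19+18+8+17+21+11+24 = 118
HQ - B4 - K8 - S6 - P1 - L5 - C1 - HQ: 19+18+8+17+25+11+23 = 121
HQ - B4 - K8 - S6 - C1 - P1 - L5 - HQ: 19+18+8+4+21+25+24 = 119
HQ - B4 - K8 - S6 - C1 - L5 - P1 - HQ: 19+18+8+4+11+25+4 = 89
HQ - B4 - K8 - S6 - L5 - P1 - C1 - HQ: 19+18+8+15+25+21+23 = 129
HQ - B4 - K8 - S6 - L5 - C1 - P1 - HQ: 19+18+8+15+11+21+4 = 96
HQ - B4 - K8 - P1 - S6 - C1 - L5 - HQ: 19+18+9+17+4+11+24 = 102
HQ - B4 - K8 - P1 - S6 - L5 - C1 - HQ: 19+18+9+17+15+11+23 = 112
… (352 more)
HQ - B4 - L5 - C1 - S6 - K8 - P1 - HQ: 19+5+11+4+8+9+4 = 60  ← best
The minimum is 60.
One optimal route: HQ → B4 → L5 → C1 → S6 → K8 → P1 → HQ (or its reverse).

Shortest round trip = 60 blocks.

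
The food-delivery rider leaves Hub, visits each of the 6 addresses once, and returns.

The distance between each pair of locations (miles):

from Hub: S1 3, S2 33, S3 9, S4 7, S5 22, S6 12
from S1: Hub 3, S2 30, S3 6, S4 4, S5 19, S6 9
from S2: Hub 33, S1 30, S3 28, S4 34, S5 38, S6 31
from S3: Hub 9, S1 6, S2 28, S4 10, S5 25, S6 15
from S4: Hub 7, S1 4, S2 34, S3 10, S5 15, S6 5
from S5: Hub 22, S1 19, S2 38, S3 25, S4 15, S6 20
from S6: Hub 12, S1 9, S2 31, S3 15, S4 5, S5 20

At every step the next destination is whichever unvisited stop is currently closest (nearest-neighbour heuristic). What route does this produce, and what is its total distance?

Total distance 123 miles via the nearest-neighbour route Hub → S1 → S4 → S6 → S3 → S5 → S2 → Hub.

At Hub the remaining stops are S1 3, S4 7, S3 9, S6 12, S5 22, S2 33; go to S1.
At S1 the remaining stops are S4 4, S3 6, S6 9, S5 19, S2 30; go to S4.
At S4 the remaining stops are S6 5, S3 10, S5 15, S2 34; go to S6.
At S6 the remaining stops are S3 15, S5 20, S2 31; go to S3.
At S3 the remaining stops are S5 25, S2 28; go to S5.
At S5 the remaining stops are S2 38; go to S2.
Return S2→Hub: 33.
Total = 3 + 4 + 5 + 15 + 25 + 38 + 33 = 123.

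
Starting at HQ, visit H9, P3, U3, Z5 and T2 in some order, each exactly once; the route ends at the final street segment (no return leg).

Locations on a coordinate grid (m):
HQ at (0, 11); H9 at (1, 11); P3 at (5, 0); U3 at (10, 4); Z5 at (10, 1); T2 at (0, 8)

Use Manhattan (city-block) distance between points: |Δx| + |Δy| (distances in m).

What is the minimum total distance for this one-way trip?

27 m — the minimum one-way total.

There are 5! = 120 possible orderings.
HQ → H9 → P3 → U3 → Z5 → T2: 1+15+9+3+17 = 45
HQ → H9 → P3 → U3 → T2 → Z5: 1+15+9+14+17 = 56
HQ → H9 → P3 → Z5 → U3 → T2: 1+15+6+3+14 = 39
HQ → H9 → P3 → Z5 → T2 → U3: 1+15+6+17+14 = 53
HQ → H9 → P3 → T2 → U3 → Z5: 1+15+13+14+3 = 46
HQ → H9 → P3 → T2 → Z5 → U3: 1+15+13+17+3 = 49
HQ → H9 → U3 → P3 → Z5 → T2: 1+16+9+6+17 = 49
HQ → H9 → U3 → P3 → T2 → Z5: 1+16+9+13+17 = 56
HQ → H9 → U3 → Z5 → P3 → T2: 1+16+3+6+13 = 39
HQ → H9 → U3 → Z5 → T2 → P3: 1+16+3+17+13 = 50
HQ → H9 → U3 → T2 → P3 → Z5: 1+16+14+13+6 = 50
HQ → H9 → U3 → T2 → Z5 → P3: 1+16+14+17+6 = 54
HQ → H9 → Z5 → P3 → U3 → T2: 1+19+6+9+14 = 49
HQ → H9 → Z5 → P3 → T2 → U3: 1+19+6+13+14 = 53
… (106 more)
HQ → H9 → T2 → P3 → Z5 → U3: 1+4+13+6+3 = 27  ← best
The minimum is 27.
One shortest path: HQ → H9 → T2 → P3 → Z5 → U3.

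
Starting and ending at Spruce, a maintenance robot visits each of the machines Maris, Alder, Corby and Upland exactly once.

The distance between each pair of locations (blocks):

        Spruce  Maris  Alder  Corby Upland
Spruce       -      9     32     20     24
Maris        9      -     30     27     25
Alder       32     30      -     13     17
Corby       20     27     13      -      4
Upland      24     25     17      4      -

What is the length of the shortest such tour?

Minimum total distance: 80 blocks.

There are 12 distinct closed tours to check (reversals are equivalent).
Spruce→Maris→Alder→Corby→Upland→Spruce: 9+30+13+4+24 = 80
Spruce→Maris→Alder→Upland→Corby→Spruce: 9+30+17+4+20 = 80
Spruce→Maris→Corby→Alder→Upland→Spruce: 9+27+13+17+24 = 90
Spruce→Maris→Corby→Upland→Alder→Spruce: 9+27+4+17+32 = 89
Spruce→Maris→Upland→Alder→Corby→Spruce: 9+25+17+13+20 = 84
Spruce→Maris→Upland→Corby→Alder→Spruce: 9+25+4+13+32 = 83
Spruce→Alder→Maris→Corby→Upland→Spruce: 32+30+27+4+24 = 117
Spruce→Alder→Maris→Upland→Corby→Spruce: 32+30+25+4+20 = 111
Spruce→Alder→Corby→Maris→Upland→Spruce: 32+13+27+25+24 = 121
Spruce→Alder→Upland→Maris→Corby→Spruce: 32+17+25+27+20 = 121
Spruce→Corby→Maris→Alder→Upland→Spruce: 20+27+30+17+24 = 118
Spruce→Corby→Alder→Maris→Upland→Spruce: 20+13+30+25+24 = 112
The minimum is 80.
One optimal route: Spruce → Maris → Alder → Corby → Upland → Spruce (or its reverse).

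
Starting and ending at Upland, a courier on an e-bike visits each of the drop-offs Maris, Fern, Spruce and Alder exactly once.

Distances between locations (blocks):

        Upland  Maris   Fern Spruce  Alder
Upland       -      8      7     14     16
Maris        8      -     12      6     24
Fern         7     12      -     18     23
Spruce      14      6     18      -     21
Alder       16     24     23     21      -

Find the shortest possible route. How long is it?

There are 12 distinct closed tours to check (reversals are equivalent).
Upland - Maris - Fern - Spruce - Alder - Upland: 8+12+18+21+16 = 75
Upland - Maris - Fern - Alder - Spruce - Upland: 8+12+23+21+14 = 78
Upland - Maris - Spruce - Fern - Alder - Upland: 8+6+18+23+16 = 71
Upland - Maris - Spruce - Alder - Fern - Upland: 8+6+21+23+7 = 65
Upland - Maris - Alder - Fern - Spruce - Upland: 8+24+23+18+14 = 87
Upland - Maris - Alder - Spruce - Fern - Upland: 8+24+21+18+7 = 78
Upland - Fern - Maris - Spruce - Alder - Upland: 7+12+6+21+16 = 62
Upland - Fern - Maris - Alder - Spruce - Upland: 7+12+24+21+14 = 78
Upland - Fern - Spruce - Maris - Alder - Upland: 7+18+6+24+16 = 71
Upland - Fern - Alder - Maris - Spruce - Upland: 7+23+24+6+14 = 74
Upland - Spruce - Maris - Fern - Alder - Upland: 14+6+12+23+16 = 71
Upland - Spruce - Fern - Maris - Alder - Upland: 14+18+12+24+16 = 84
The minimum is 62.
One optimal route: Upland → Fern → Maris → Spruce → Alder → Upland (or its reverse).

Shortest round trip = 62 blocks.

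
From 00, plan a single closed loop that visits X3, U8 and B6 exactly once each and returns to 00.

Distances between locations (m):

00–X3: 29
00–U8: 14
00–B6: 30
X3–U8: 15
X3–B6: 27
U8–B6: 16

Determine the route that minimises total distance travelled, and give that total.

00→X3→U8→B6→00: 29+15+16+30 = 90
00→X3→B6→U8→00: 29+27+16+14 = 86
00→U8→X3→B6→00: 14+15+27+30 = 86
The minimum is 86.
One optimal route: 00 → X3 → B6 → U8 → 00 (or its reverse).

Shortest round trip = 86 m.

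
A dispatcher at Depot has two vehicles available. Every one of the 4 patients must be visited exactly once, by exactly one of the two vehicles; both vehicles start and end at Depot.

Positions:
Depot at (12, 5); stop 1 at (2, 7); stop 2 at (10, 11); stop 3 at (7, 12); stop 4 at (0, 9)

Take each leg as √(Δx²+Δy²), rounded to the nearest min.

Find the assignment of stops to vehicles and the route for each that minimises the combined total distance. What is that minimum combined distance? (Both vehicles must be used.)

42 min — the smallest possible combined total.

There are 2^3 − 1 = 7 ways to divide the 4 stops into two non-empty groups. For each, the best each vehicle can do is its own shortest tour through its group:
  {stop 1} + {stop 2, stop 3, stop 4}: 20 + 30 = 50
  {stop 2} + {stop 1, stop 3, stop 4}: 12 + 30 = 42
  {stop 1, stop 2} + {stop 3, stop 4}: 25 + 30 = 55
  {stop 3} + {stop 1, stop 2, stop 4}: 18 + 29 = 47
  {stop 1, stop 3} + {stop 2, stop 4}: 26 + 29 = 55
  {stop 2, stop 3} + {stop 1, stop 4}: 18 + 26 = 44
  … (7 splits in total)
Best: vehicle 1 Depot → stop 2 → Depot = 12; vehicle 2 Depot → stop 1 → stop 4 → stop 3 → Depot = 30; combined 42.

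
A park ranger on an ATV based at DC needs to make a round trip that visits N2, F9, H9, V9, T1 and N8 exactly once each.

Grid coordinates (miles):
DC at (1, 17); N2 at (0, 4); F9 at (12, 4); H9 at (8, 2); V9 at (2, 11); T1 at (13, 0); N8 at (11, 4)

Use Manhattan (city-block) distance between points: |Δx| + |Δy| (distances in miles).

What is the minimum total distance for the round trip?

60 miles — the shortest possible round trip.

With 6 stops there are 6!/2 = 360 distinct round trips (a route and its reverse cost the same).
DC - N2 - F9 - H9 - V9 - T1 - N8 - DC: 14+12+6+15+22+6+23 = 98
DC - N2 - F9 - H9 - V9 - N8 - T1 - DC: 14+12+6+15+16+6+29 = 98
DC - N2 - F9 - H9 - T1 - V9 - N8 - DC: 14+12+6+7+22+16+23 = 100
DC - N2 - F9 - H9 - T1 - N8 - V9 - DC: 14+12+6+7+6+16+7 = 68
DC - N2 - F9 - H9 - N8 - V9 - T1 - DC: 14+12+6+5+16+22+29 = 104
DC - N2 - F9 - H9 - N8 - T1 - V9 - DC: 14+12+6+5+6+22+7 = 72
DC - N2 - F9 - V9 - H9 - T1 - N8 - DC: 14+12+17+15+7+6+23 = 94
DC - N2 - F9 - V9 - H9 - N8 - T1 - DC: 14+12+17+15+5+6+29 = 98
… (352 more)
DC - N2 - H9 - T1 - F9 - N8 - V9 - DC: 14+10+7+5+1+16+7 = 60  ← best
The minimum is 60.
One optimal route: DC → N2 → H9 → T1 → F9 → N8 → V9 → DC (or its reverse).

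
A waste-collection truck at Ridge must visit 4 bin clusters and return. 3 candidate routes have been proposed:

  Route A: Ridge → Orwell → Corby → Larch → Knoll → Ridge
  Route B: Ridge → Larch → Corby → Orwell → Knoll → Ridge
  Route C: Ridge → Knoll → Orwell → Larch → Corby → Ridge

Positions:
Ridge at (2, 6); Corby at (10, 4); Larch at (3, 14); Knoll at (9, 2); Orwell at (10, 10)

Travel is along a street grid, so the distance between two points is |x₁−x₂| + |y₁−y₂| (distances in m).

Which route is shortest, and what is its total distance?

Route A: 12 + 6 + 17 + 18 + 11 = 64
Route B: 9 + 17 + 6 + 9 + 11 = 52
Route C: 11 + 9 + 11 + 17 + 10 = 58

Shortest is Route B, total 52 m.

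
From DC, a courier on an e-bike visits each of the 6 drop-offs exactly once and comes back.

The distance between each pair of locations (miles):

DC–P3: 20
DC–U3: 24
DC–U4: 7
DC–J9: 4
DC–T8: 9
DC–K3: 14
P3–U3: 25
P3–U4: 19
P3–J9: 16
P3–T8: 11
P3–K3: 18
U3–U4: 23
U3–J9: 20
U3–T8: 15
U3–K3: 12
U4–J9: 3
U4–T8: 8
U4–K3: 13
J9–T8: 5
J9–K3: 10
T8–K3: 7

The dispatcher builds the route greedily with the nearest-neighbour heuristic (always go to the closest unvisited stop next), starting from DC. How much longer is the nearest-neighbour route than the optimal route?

DC: J9=4, U4=7, T8=9, K3=14, P3=20, U3=24 ⇒ J9
J9: U4=3, T8=5, K3=10, P3=16, U3=20 ⇒ U4
U4: T8=8, K3=13, P3=19, U3=23 ⇒ T8
T8: K3=7, P3=11, U3=15 ⇒ K3
K3: U3=12, P3=18 ⇒ U3
U3: P3=25 ⇒ P3
NN route DC → J9 → U4 → T8 → K3 → U3 → P3 → DC costs 79.
Optimal: DC → U4 → J9 → T8 → P3 → U3 → K3 → DC costs 77 (by enumerating all 360 distinct tours).
Excess = 79 − 77 = 2.

2 miles longer than the optimal tour.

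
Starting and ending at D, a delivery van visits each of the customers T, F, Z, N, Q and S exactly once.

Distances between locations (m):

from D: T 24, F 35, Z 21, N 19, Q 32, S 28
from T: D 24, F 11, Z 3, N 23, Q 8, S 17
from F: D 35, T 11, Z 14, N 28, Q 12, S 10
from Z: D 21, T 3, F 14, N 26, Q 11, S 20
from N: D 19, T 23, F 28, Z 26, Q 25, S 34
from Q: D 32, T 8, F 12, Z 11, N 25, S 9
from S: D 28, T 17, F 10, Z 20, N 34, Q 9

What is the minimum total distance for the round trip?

There are 360 distinct closed tours to check (reversals are equivalent).
D → T → F → Z → N → Q → S → D: 24+11+14+26+25+9+28 = 137
D → T → F → Z → N → S → Q → D: 24+11+14+26+34+9+32 = 150
D → T → F → Z → Q → N → S → D: 24+11+14+11+25+34+28 = 147
D → T → F → Z → Q → S → N → D: 24+11+14+11+9+34+19 = 122
D → T → F → Z → S → N → Q → D: 24+11+14+20+34+25+32 = 160
D → T → F → Z → S → Q → N → D: 24+11+14+20+9+25+19 = 122
D → T → F → N → Z → Q → S → D: 24+11+28+26+11+9+28 = 137
D → T → F → N → Z → S → Q → D: 24+11+28+26+20+9+32 = 150
… (352 more)
D → Z → T → F → S → Q → N → D: 21+3+11+10+9+25+19 = 98  ← best
The minimum is 98.
One optimal route: D → Z → T → F → S → Q → N → D (or its reverse).

Minimum total distance: 98 m.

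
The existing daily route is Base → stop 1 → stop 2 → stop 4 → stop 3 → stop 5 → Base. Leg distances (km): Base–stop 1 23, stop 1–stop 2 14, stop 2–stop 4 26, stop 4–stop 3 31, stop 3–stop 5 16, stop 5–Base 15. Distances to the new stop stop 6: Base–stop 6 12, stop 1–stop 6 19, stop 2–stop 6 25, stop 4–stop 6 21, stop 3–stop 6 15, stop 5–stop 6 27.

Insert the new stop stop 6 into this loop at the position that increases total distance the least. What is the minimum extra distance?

Insertion cost between consecutive stops i–j is d(i,stop 6) + d(stop 6,j) − d(i,j):
  between Base and stop 1: 12 + 19 − 23 = 8
  between stop 1 and stop 2: 19 + 25 − 14 = 30
  between stop 2 and stop 4: 25 + 21 − 26 = 20
  between stop 4 and stop 3: 21 + 15 − 31 = 5
  between stop 3 and stop 5: 15 + 27 − 16 = 26
  between stop 5 and Base: 27 + 12 − 15 = 24
Cheapest insertion is between stop 4 and stop 3, adding 5.
New total = 125 + 5 = 130.

Minimum extra distance: 5 km, inserting stop 6 between stop 4 and stop 3.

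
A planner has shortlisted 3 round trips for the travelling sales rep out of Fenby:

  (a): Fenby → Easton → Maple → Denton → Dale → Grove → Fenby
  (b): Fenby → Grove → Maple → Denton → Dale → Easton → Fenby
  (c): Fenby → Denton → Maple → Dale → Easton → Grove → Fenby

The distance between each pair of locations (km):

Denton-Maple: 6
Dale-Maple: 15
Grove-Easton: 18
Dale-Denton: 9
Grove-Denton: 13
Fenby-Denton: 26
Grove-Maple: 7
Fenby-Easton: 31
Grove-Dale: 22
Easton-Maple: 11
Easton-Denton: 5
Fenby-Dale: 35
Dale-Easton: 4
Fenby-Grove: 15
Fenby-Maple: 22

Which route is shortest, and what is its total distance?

Shortest is (b), total 72 km.

(a): 31 + 11 + 6 + 9 + 22 + 15 = 94
(b): 15 + 7 + 6 + 9 + 4 + 31 = 72
(c): 26 + 6 + 15 + 4 + 18 + 15 = 84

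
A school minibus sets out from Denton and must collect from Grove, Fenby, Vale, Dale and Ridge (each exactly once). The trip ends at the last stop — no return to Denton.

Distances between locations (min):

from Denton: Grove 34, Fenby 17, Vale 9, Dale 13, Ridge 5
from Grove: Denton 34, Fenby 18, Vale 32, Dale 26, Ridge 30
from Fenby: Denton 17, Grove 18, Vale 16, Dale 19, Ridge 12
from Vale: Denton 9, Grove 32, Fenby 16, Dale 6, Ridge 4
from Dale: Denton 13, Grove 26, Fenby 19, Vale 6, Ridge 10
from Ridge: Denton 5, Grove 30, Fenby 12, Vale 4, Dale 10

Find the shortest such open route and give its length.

Shortest open route: 52 min.

There are 5! = 120 possible orderings.
Denton → Grove → Fenby → Vale → Dale → Ridge: 34+18+16+6+10 = 84
Denton → Grove → Fenby → Vale → Ridge → Dale: 34+18+16+4+10 = 82
Denton → Grove → Fenby → Dale → Vale → Ridge: 34+18+19+6+4 = 81
Denton → Grove → Fenby → Dale → Ridge → Vale: 34+18+19+10+4 = 85
Denton → Grove → Fenby → Ridge → Vale → Dale: 34+18+12+4+6 = 74
Denton → Grove → Fenby → Ridge → Dale → Vale: 34+18+12+10+6 = 80
Denton → Grove → Vale → Fenby → Dale → Ridge: 34+32+16+19+10 = 111
Denton → Grove → Vale → Fenby → Ridge → Dale: 34+32+16+12+10 = 104
Denton → Grove → Vale → Dale → Fenby → Ridge: 34+32+6+19+12 = 103
Denton → Grove → Vale → Dale → Ridge → Fenby: 34+32+6+10+12 = 94
Denton → Grove → Vale → Ridge → Fenby → Dale: 34+32+4+12+19 = 101
Denton → Grove → Vale → Ridge → Dale → Fenby: 34+32+4+10+19 = 99
Denton → Grove → Dale → Fenby → Vale → Ridge: 34+26+19+16+4 = 99
Denton → Grove → Dale → Fenby → Ridge → Vale: 34+26+19+12+4 = 95
… (106 more)
Denton → Ridge → Vale → Dale → Fenby → Grove: 5+4+6+19+18 = 52  ← best
The minimum is 52.
One shortest path: Denton → Ridge → Vale → Dale → Fenby → Grove.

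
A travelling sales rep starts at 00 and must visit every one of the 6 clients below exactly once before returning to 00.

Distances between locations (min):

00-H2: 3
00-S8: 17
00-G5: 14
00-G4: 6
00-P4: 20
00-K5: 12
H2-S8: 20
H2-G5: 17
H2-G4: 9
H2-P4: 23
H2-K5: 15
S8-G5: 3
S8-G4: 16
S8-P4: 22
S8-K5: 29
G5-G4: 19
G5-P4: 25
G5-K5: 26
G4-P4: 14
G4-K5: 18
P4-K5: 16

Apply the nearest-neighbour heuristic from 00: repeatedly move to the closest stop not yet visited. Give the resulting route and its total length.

00 → [H2:3 / G4:6 / K5:12 / G5:14 / S8:17 / P4:20] → H2 (3)
H2 → [G4:9 / K5:15 / G5:17 / S8:20 / P4:23] → G4 (9)
G4 → [P4:14 / S8:16 / K5:18 / G5:19] → P4 (14)
P4 → [K5:16 / S8:22 / G5:25] → K5 (16)
K5 → [G5:26 / S8:29] → G5 (26)
G5 → [S8:3] → S8 (3)
Return S8→00: 17.
Total = 3 + 9 + 14 + 16 + 26 + 3 + 17 = 88.

Total distance 88 min via the nearest-neighbour route 00 → H2 → G4 → P4 → K5 → G5 → S8 → 00.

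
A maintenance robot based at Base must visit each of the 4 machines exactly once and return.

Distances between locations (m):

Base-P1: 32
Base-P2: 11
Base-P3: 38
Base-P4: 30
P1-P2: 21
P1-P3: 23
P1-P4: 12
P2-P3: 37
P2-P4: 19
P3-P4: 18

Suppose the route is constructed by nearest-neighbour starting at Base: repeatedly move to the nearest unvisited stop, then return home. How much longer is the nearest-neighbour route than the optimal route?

From Base: P2=11, P4=30, P1=32, P3=38 → choose P2 (11).
From P2: P4=19, P1=21, P3=37 → choose P4 (19).
From P4: P1=12, P3=18 → choose P1 (12).
From P1: P3=23 → choose P3 (23).
NN route Base → P2 → P4 → P1 → P3 → Base costs 103.
Optimal: Base → P2 → P1 → P4 → P3 → Base costs 100 (by enumerating all 12 distinct tours).
Excess = 103 − 100 = 3.

3 m longer than the optimal tour.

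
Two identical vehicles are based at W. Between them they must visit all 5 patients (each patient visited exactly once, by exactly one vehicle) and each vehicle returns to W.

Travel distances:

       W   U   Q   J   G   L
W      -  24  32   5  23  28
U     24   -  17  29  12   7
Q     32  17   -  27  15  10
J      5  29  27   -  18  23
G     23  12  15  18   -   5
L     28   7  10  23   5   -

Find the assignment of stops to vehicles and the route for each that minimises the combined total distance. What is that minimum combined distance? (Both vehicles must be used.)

Check every non-empty split of the stops between the two vehicles; for each half take its own optimal tour:
  {U} + {Q, J, G, L}: 48 + 70 = 118
  {Q} + {U, J, G, L}: 64 + 59 = 123
  {U, Q} + {J, G, L}: 73 + 56 = 129
  {J} + {U, Q, G, L}: 10 + 79 = 89
  {U, J} + {Q, G, L}: 58 + 70 = 128
  {Q, J} + {U, G, L}: 64 + 59 = 123
  … (15 splits in total)
Best: vehicle 1 W → J → W = 10; vehicle 2 W → U → Q → L → G → W = 79; combined 89.

Minimum combined distance: 89.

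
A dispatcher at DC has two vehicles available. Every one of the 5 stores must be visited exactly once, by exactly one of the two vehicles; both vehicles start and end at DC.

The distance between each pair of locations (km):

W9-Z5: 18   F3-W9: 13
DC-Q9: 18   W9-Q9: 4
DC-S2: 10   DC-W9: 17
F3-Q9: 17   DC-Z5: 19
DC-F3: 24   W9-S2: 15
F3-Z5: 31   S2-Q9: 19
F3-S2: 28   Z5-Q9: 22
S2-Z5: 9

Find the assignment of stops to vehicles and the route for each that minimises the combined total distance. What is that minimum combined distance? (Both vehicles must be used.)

Check every non-empty split of the stops between the two vehicles; for each half take its own optimal tour:
  {F3} + {W9, S2, Z5, Q9}: 48 + 59 = 107
  {W9} + {F3, S2, Z5, Q9}: 34 + 82 = 116
  {F3, W9} + {S2, Z5, Q9}: 54 + 59 = 113
  {S2} + {F3, W9, Z5, Q9}: 20 + 82 = 102
  {F3, S2} + {W9, Z5, Q9}: 62 + 59 = 121
  {W9, S2} + {F3, Z5, Q9}: 42 + 82 = 124
  … (15 splits in total)
  {S2, Z5} + {F3, W9, Q9}: 38 + 59 = 97  ← best
Best: vehicle 1 DC → S2 → Z5 → DC = 38; vehicle 2 DC → F3 → W9 → Q9 → DC = 59; combined 97.

97 km — the smallest possible combined total.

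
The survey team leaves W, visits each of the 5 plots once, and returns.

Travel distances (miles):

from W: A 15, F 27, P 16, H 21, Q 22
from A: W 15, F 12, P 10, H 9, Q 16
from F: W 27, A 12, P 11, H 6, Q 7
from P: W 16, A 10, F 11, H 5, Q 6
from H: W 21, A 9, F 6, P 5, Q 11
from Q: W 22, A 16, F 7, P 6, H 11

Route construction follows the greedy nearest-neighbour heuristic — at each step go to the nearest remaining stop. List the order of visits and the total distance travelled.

From W: distances to unvisited — A=15, P=16, H=21, Q=22, F=27. Nearest is A (15).
From A: distances to unvisited — H=9, P=10, F=12, Q=16. Nearest is H (9).
From H: distances to unvisited — P=5, F=6, Q=11. Nearest is P (5).
From P: distances to unvisited — Q=6, F=11. Nearest is Q (6).
From Q: distances to unvisited — F=7. Nearest is F (7).
Return F→W: 27.
Total = 15 + 9 + 5 + 6 + 7 + 27 = 69.

Total distance 69 miles via the nearest-neighbour route W → A → H → P → Q → F → W.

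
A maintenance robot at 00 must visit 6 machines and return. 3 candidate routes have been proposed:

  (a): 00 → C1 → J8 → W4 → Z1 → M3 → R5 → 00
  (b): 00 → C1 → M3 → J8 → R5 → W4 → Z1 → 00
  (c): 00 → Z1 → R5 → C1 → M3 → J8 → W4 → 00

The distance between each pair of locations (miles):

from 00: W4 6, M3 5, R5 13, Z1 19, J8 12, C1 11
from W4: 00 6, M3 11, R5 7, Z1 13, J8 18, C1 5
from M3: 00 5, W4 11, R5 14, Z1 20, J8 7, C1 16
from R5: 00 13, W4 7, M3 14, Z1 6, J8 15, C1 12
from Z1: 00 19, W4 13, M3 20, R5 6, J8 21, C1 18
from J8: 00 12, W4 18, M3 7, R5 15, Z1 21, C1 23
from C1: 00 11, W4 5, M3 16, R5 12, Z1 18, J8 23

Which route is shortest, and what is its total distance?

Shortest is (c), total 84 miles.

(a): 11 + 23 + 18 + 13 + 20 + 14 + 13 = 112
(b): 11 + 16 + 7 + 15 + 7 + 13 + 19 = 88
(c): 19 + 6 + 12 + 16 + 7 + 18 + 6 = 84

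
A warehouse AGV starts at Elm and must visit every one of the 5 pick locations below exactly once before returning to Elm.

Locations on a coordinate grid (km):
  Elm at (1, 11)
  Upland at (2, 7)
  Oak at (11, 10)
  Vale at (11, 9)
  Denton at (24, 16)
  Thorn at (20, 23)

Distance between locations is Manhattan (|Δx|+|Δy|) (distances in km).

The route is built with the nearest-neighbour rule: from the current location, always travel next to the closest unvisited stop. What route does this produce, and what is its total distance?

Total distance 78 km via the nearest-neighbour route Elm → Upland → Vale → Oak → Denton → Thorn → Elm.

At Elm the remaining stops are Upland 5, Oak 11, Vale 12, Denton 28, Thorn 31; go to Upland.
At Upland the remaining stops are Vale 11, Oak 12, Denton 31, Thorn 34; go to Vale.
At Vale the remaining stops are Oak 1, Denton 20, Thorn 23; go to Oak.
At Oak the remaining stops are Denton 19, Thorn 22; go to Denton.
At Denton the remaining stops are Thorn 11; go to Thorn.
Return Thorn→Elm: 31.
Total = 5 + 11 + 1 + 19 + 11 + 31 = 78.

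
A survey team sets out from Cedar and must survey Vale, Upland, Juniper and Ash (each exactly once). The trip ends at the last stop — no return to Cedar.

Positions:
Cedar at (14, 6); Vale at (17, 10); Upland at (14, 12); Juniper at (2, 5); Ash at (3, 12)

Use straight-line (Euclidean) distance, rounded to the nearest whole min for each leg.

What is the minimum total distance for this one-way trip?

There are 4! = 24 possible orderings.
Cedar → Vale → Upland → Juniper → Ash: 5+4+14+7 = 30
Cedar → Vale → Upland → Ash → Juniper: 5+4+11+7 = 27
Cedar → Vale → Juniper → Upland → Ash: 5+16+14+11 = 46
Cedar → Vale → Juniper → Ash → Upland: 5+16+7+11 = 39
Cedar → Vale → Ash → Upland → Juniper: 5+14+11+14 = 44
Cedar → Vale → Ash → Juniper → Upland: 5+14+7+14 = 40
Cedar → Upland → Vale → Juniper → Ash: 6+4+16+7 = 33
Cedar → Upland → Vale → Ash → Juniper: 6+4+14+7 = 31
Cedar → Upland → Juniper → Vale → Ash: 6+14+16+14 = 50
Cedar → Upland → Juniper → Ash → Vale: 6+14+7+14 = 41
Cedar → Upland → Ash → Vale → Juniper: 6+11+14+16 = 47
Cedar → Upland → Ash → Juniper → Vale: 6+11+7+16 = 40
Cedar → Juniper → Vale → Upland → Ash: 12+16+4+11 = 43
Cedar → Juniper → Vale → Ash → Upland: 12+16+14+11 = 53
… (10 more)
The minimum is 27.
One shortest path: Cedar → Vale → Upland → Ash → Juniper.

Shortest open route: 27 min.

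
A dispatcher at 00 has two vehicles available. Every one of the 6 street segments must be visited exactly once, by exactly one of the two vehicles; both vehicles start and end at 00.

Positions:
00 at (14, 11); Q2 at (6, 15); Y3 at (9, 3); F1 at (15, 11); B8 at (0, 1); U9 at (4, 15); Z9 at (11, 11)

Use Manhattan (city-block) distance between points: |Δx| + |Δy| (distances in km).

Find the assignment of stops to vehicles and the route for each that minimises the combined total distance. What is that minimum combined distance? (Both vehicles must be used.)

Minimum combined distance: 58 km.

Try each way of splitting the stops between the two vehicles (each non-empty) and, for each split, find the best tour for each vehicle:
  {Q2} + {Y3, F1, B8, U9, Z9}: 24 + 58 = 82
  {Y3} + {Q2, F1, B8, U9, Z9}: 26 + 58 = 84
  {Q2, Y3} + {F1, B8, U9, Z9}: 40 + 58 = 98
  {F1} + {Q2, Y3, B8, U9, Z9}: 2 + 56 = 58
  {Q2, F1} + {Y3, B8, U9, Z9}: 26 + 56 = 82
  {Y3, F1} + {Q2, B8, U9, Z9}: 28 + 56 = 84
  … (31 splits in total)
Best: vehicle 1 00 → F1 → 00 = 2; vehicle 2 00 → Q2 → U9 → B8 → Y3 → Z9 → 00 = 56; combined 58.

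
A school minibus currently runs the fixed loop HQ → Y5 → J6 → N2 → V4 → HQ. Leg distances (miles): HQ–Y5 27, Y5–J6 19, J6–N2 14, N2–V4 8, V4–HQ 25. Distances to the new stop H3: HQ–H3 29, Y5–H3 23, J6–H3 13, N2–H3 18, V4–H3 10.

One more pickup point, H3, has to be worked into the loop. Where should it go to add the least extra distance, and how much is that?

Insertion cost between consecutive stops i–j is d(i,H3) + d(H3,j) − d(i,j):
  between HQ and Y5: 29 + 23 − 27 = 25
  between Y5 and J6: 23 + 13 − 19 = 17
  between J6 and N2: 13 + 18 − 14 = 17
  between N2 and V4: 18 + 10 − 8 = 20
  between V4 and HQ: 10 + 29 − 25 = 14
Cheapest insertion is between V4 and HQ, adding 14.
New total = 93 + 14 = 107.

+14 miles — insert H3 between V4 and HQ.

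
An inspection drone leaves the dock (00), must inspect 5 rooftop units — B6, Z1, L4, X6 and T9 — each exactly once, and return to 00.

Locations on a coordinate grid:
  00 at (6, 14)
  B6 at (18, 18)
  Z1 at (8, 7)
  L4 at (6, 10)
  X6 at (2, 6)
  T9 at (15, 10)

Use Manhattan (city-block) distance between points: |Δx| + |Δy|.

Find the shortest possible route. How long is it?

There are 60 distinct closed tours to check (reversals are equivalent).
00→B6→Z1→L4→X6→T9→00: 16+21+5+8+17+13 = 80
00→B6→Z1→L4→T9→X6→00: 16+21+5+9+17+12 = 80
00→B6→Z1→X6→L4→T9→00: 16+21+7+8+9+13 = 74
00→B6→Z1→X6→T9→L4→00: 16+21+7+17+9+4 = 74
00→B6→Z1→T9→L4→X6→00: 16+21+10+9+8+12 = 76
00→B6→Z1→T9→X6→L4→00: 16+21+10+17+8+4 = 76
00→B6→L4→Z1→X6→T9→00: 16+20+5+7+17+13 = 78
00→B6→L4→Z1→T9→X6→00: 16+20+5+10+17+12 = 80
00→B6→L4→X6→Z1→T9→00: 16+20+8+7+10+13 = 74
00→B6→L4→X6→T9→Z1→00: 16+20+8+17+10+9 = 80
00→B6→L4→T9→Z1→X6→00: 16+20+9+10+7+12 = 74
00→B6→L4→T9→X6→Z1→00: 16+20+9+17+7+9 = 78
00→B6→X6→Z1→L4→T9→00: 16+28+7+5+9+13 = 78
00→B6→X6→Z1→T9→L4→00: 16+28+7+10+9+4 = 74
… (46 more)
00→B6→T9→Z1→X6→L4→00: 16+11+10+7+8+4 = 56  ← best
The minimum is 56.
One optimal route: 00 → B6 → T9 → Z1 → X6 → L4 → 00 (or its reverse).

Minimum total distance: 56.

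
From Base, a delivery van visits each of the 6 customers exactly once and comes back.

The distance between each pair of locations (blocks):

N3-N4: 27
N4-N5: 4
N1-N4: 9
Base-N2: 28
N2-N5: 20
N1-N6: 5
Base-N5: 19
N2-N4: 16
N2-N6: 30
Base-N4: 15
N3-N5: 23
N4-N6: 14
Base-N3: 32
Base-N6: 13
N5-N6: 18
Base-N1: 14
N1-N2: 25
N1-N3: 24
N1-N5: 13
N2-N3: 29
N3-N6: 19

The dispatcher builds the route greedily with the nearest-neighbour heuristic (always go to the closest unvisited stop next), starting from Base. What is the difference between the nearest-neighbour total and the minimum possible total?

6 blocks longer than the optimal tour.

From Base: N6=13, N1=14, N4=15, N5=19, N2=28, N3=32 → choose N6 (13).
From N6: N1=5, N4=14, N5=18, N3=19, N2=30 → choose N1 (5).
From N1: N4=9, N5=13, N3=24, N2=25 → choose N4 (9).
From N4: N5=4, N2=16, N3=27 → choose N5 (4).
From N5: N2=20, N3=23 → choose N2 (20).
From N2: N3=29 → choose N3 (29).
NN route Base → N6 → N1 → N4 → N5 → N2 → N3 → Base costs 112.
Optimal: Base → N1 → N6 → N3 → N2 → N4 → N5 → Base costs 106 (by enumerating all 360 distinct tours).
Excess = 112 − 106 = 6.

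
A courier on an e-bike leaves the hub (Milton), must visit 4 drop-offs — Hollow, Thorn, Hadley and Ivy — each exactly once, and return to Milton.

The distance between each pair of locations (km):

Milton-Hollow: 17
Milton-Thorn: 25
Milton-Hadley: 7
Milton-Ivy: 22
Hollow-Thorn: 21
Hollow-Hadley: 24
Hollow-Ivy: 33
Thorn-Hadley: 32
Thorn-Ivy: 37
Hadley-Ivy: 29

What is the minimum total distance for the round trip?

Minimum total distance: 111 km.

There are 12 distinct closed tours to check (reversals are equivalent).
Milton-Hollow-Thorn-Hadley-Ivy-Milton: 17+21+32+29+22 = 121
Milton-Hollow-Thorn-Ivy-Hadley-Milton: 17+21+37+29+7 = 111
Milton-Hollow-Hadley-Thorn-Ivy-Milton: 17+24+32+37+22 = 132
Milton-Hollow-Hadley-Ivy-Thorn-Milton: 17+24+29+37+25 = 132
Milton-Hollow-Ivy-Thorn-Hadley-Milton: 17+33+37+32+7 = 126
Milton-Hollow-Ivy-Hadley-Thorn-Milton: 17+33+29+32+25 = 136
Milton-Thorn-Hollow-Hadley-Ivy-Milton: 25+21+24+29+22 = 121
Milton-Thorn-Hollow-Ivy-Hadley-Milton: 25+21+33+29+7 = 115
Milton-Thorn-Hadley-Hollow-Ivy-Milton: 25+32+24+33+22 = 136
Milton-Thorn-Ivy-Hollow-Hadley-Milton: 25+37+33+24+7 = 126
Milton-Hadley-Hollow-Thorn-Ivy-Milton: 7+24+21+37+22 = 111
Milton-Hadley-Thorn-Hollow-Ivy-Milton: 7+32+21+33+22 = 115
The minimum is 111.
One optimal route: Milton → Hollow → Thorn → Ivy → Hadley → Milton (or its reverse).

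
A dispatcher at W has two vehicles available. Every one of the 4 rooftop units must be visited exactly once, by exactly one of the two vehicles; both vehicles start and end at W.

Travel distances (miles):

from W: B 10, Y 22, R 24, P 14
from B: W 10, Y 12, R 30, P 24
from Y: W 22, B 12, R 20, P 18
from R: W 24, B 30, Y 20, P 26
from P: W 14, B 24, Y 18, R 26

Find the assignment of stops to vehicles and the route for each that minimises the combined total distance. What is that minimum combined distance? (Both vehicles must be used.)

94 miles — the smallest possible combined total.

There are 2^3 − 1 = 7 ways to divide the 4 stops into two non-empty groups. For each, the best each vehicle can do is its own shortest tour through its group:
  {B} + {Y, R, P}: 20 + 76 = 96
  {Y} + {B, R, P}: 44 + 80 = 124
  {B, Y} + {R, P}: 44 + 64 = 108
  {R} + {B, Y, P}: 48 + 54 = 102
  {B, R} + {Y, P}: 64 + 54 = 118
  {Y, R} + {B, P}: 66 + 48 = 114
  … (7 splits in total)
  {B, Y, R} + {P}: 66 + 28 = 94  ← best
Best: vehicle 1 W → B → Y → R → W = 66; vehicle 2 W → P → W = 28; combined 94.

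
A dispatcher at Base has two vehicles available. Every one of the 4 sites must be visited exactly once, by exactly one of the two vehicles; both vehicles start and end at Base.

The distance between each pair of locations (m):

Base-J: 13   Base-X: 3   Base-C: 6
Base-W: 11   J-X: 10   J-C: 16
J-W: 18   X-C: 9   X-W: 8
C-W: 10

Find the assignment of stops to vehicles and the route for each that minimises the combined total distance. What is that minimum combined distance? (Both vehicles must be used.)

Minimum combined distance: 53 m.

Check every non-empty split of the stops between the two vehicles; for each half take its own optimal tour:
  {J} + {X, C, W}: 26 + 27 = 53
  {X} + {J, C, W}: 6 + 47 = 53
  {J, X} + {C, W}: 26 + 27 = 53
  {C} + {J, X, W}: 12 + 42 = 54
  {J, C} + {X, W}: 35 + 22 = 57
  {X, C} + {J, W}: 18 + 42 = 60
  … (7 splits in total)
Best: vehicle 1 Base → J → Base = 26; vehicle 2 Base → X → W → C → Base = 27; combined 53.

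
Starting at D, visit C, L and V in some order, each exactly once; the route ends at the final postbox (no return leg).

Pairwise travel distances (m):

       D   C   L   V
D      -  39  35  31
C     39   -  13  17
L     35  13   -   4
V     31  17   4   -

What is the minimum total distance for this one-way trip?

There are 3! = 6 possible orderings.
D→C→L→V: 39+13+4 = 56
D→C→V→L: 39+17+4 = 60
D→L→C→V: 35+13+17 = 65
D→L→V→C: 35+4+17 = 56
D→V→C→L: 31+17+13 = 61
D→V→L→C: 31+4+13 = 48
The minimum is 48.
One shortest path: D → V → L → C.

48 m — the minimum one-way total.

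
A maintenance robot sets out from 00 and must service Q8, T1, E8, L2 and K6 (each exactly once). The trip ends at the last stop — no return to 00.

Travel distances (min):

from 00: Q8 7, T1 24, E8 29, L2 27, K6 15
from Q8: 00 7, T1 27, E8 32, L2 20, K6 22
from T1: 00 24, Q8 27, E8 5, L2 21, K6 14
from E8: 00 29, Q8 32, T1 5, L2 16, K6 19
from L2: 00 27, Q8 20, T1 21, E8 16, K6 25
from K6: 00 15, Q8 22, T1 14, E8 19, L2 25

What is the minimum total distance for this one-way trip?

There are 5! = 120 possible orderings.
00 → Q8 → T1 → E8 → L2 → K6: 7+27+5+16+25 = 80
00 → Q8 → T1 → E8 → K6 → L2: 7+27+5+19+25 = 83
00 → Q8 → T1 → L2 → E8 → K6: 7+27+21+16+19 = 90
00 → Q8 → T1 → L2 → K6 → E8: 7+27+21+25+19 = 99
00 → Q8 → T1 → K6 → E8 → L2: 7+27+14+19+16 = 83
00 → Q8 → T1 → K6 → L2 → E8: 7+27+14+25+16 = 89
00 → Q8 → E8 → T1 → L2 → K6: 7+32+5+21+25 = 90
00 → Q8 → E8 → T1 → K6 → L2: 7+32+5+14+25 = 83
00 → Q8 → E8 → L2 → T1 → K6: 7+32+16+21+14 = 90
00 → Q8 → E8 → L2 → K6 → T1: 7+32+16+25+14 = 94
00 → Q8 → E8 → K6 → T1 → L2: 7+32+19+14+21 = 93
00 → Q8 → E8 → K6 → L2 → T1: 7+32+19+25+21 = 104
00 → Q8 → L2 → T1 → E8 → K6: 7+20+21+5+19 = 72
00 → Q8 → L2 → T1 → K6 → E8: 7+20+21+14+19 = 81
… (106 more)
00 → Q8 → L2 → E8 → T1 → K6: 7+20+16+5+14 = 62  ← best
The minimum is 62.
One shortest path: 00 → Q8 → L2 → E8 → T1 → K6.

Minimum one-way distance = 62 min.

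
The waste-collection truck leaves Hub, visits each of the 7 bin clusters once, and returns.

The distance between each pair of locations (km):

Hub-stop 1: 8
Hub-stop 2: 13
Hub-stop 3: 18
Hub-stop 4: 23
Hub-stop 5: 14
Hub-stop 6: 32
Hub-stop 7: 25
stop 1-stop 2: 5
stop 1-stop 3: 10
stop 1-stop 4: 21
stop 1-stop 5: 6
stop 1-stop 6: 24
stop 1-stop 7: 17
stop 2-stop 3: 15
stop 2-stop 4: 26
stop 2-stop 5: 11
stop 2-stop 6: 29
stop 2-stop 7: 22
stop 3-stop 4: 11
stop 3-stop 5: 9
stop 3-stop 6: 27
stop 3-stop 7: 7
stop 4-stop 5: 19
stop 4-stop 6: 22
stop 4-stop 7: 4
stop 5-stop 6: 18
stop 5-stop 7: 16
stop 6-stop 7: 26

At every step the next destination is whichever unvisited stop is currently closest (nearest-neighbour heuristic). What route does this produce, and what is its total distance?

98 km along Hub → stop 1 → stop 2 → stop 5 → stop 3 → stop 7 → stop 4 → stop 6 → Hub.

From Hub: distances to unvisited — stop 1=8, stop 2=13, stop 5=14, stop 3=18, stop 4=23, stop 7=25, stop 6=32. Nearest is stop 1 (8).
From stop 1: distances to unvisited — stop 2=5, stop 5=6, stop 3=10, stop 7=17, stop 4=21, stop 6=24. Nearest is stop 2 (5).
From stop 2: distances to unvisited — stop 5=11, stop 3=15, stop 7=22, stop 4=26, stop 6=29. Nearest is stop 5 (11).
From stop 5: distances to unvisited — stop 3=9, stop 7=16, stop 6=18, stop 4=19. Nearest is stop 3 (9).
From stop 3: distances to unvisited — stop 7=7, stop 4=11, stop 6=27. Nearest is stop 7 (7).
From stop 7: distances to unvisited — stop 4=4, stop 6=26. Nearest is stop 4 (4).
From stop 4: distances to unvisited — stop 6=22. Nearest is stop 6 (22).
Return stop 6→Hub: 32.
Total = 8 + 5 + 11 + 9 + 7 + 4 + 22 + 32 = 98.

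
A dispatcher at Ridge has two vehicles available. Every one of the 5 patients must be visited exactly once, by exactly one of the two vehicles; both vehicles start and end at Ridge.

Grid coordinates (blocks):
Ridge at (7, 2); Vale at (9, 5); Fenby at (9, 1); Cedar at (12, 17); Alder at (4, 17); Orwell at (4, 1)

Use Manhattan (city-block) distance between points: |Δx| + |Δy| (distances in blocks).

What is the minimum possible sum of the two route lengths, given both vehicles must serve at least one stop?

54 blocks — the smallest possible combined total.

Check every non-empty split of the stops between the two vehicles; for each half take its own optimal tour:
  {Vale} + {Fenby, Cedar, Alder, Orwell}: 10 + 50 = 60
  {Fenby} + {Vale, Cedar, Alder, Orwell}: 6 + 48 = 54
  {Vale, Fenby} + {Cedar, Alder, Orwell}: 12 + 48 = 60
  {Cedar} + {Vale, Fenby, Alder, Orwell}: 40 + 44 = 84
  {Vale, Cedar} + {Fenby, Alder, Orwell}: 40 + 42 = 82
  {Fenby, Cedar} + {Vale, Alder, Orwell}: 42 + 42 = 84
  … (15 splits in total)
Best: vehicle 1 Ridge → Fenby → Ridge = 6; vehicle 2 Ridge → Vale → Cedar → Alder → Orwell → Ridge = 48; combined 54.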